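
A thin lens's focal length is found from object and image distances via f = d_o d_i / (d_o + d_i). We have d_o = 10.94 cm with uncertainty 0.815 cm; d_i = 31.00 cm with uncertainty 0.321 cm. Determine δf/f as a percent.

5.51%

∂f/∂d_o = (d_i/(d_o+d_i))² = 0.546;  ∂f/∂d_i = (d_o/(d_o+d_i))² = 0.0680
δf = √((∂f/∂d_o · δd_o)² + (∂f/∂d_i · δd_i)²) = √(0.198 + 0.000477) = 0.446 cm
f = 8.086 cm, so δf/f = 0.446/8.086 = 0.0551.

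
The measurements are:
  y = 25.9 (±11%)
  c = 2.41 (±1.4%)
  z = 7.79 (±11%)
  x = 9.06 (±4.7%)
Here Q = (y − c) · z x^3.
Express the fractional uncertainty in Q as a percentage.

Let u = y − c = 23.5. δu = √(δy² + δc²) = √(8.12 + 0.00114) = 2.85, so δu/u = 0.121.
Q is then a monomial in u, z, x:
δQ/Q = √((δu/u)² + (1·δz/z)² + (3·δx/x)²) = √(0.0147 + 0.0121 + 0.0199) = 0.216

21.6%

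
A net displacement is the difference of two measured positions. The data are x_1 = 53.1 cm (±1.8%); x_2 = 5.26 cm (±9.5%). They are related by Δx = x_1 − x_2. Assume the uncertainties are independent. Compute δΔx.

For a sum/difference, combine absolute errors in quadrature:
  (δx_1)² = 0.914;  (δx_2)² = 0.250
δΔx = √(1.16) = 1.08 cm

1.08 cm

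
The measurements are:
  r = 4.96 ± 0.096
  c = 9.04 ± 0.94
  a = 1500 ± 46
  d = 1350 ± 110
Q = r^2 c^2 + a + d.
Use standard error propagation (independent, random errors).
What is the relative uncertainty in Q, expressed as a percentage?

9.09%

Let p = r^2·c^2 = 2010. δp/p = √((2·δr/r)² + (2·δc/c)²) = √(0.00150 + 0.0432) = 0.212, so δp = 425.
Q = p + a + d: δQ = √(δp² + δa² + δd²) = √(1.81e+05 + 2120 + 12100) = 442
Q = 4860, so δQ/Q = 442/4860 = 0.0909.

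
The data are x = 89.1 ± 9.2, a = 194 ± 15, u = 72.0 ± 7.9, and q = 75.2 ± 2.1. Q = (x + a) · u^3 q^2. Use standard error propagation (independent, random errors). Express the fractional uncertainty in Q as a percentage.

Let w = x + a = 283. δw = √(δx² + δa²) = √(84.6 + 225) = 17.6, so δw/w = 0.0622.
Q is then a monomial in w, u, q:
δQ/Q = √((δw/w)² + (3·δu/u)² + (2·δq/q)²) = √(0.00386 + 0.108 + 0.00312) = 0.340

34.0%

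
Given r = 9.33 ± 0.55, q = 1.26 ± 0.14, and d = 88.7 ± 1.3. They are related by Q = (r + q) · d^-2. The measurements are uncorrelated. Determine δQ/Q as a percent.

6.11%

Let u = r + q = 10.6. δu = √(δr² + δq²) = √(0.303 + 0.0196) = 0.568, so δu/u = 0.0536.
Q is then a monomial in u, d:
δQ/Q = √((δu/u)² + (-2·δd/d)²) = √(0.00287 + 0.000859) = 0.0611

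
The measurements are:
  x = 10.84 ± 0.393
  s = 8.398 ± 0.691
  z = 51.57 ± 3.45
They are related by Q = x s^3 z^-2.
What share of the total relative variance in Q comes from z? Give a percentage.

(δQ/Q)² = (1·δx/x)² + (3·δs/s)² + (-2·δz/z)²
  x term: (1×0.0363)² = 0.00131
  s term: (3×0.0823)² = 0.0609
  z term: (-2×0.0669)² = 0.0179
Total = 0.0801. Share from z = 0.0179/0.0801 = 0.223.

22.3%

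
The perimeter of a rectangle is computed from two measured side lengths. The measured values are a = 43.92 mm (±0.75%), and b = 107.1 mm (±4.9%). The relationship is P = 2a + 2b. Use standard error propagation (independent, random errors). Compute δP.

10.5 mm

For a sum/difference, combine absolute errors in quadrature:
  (2·δa)² = 0.434;  (2·δb)² = 110
δP = √(111) = 10.5 mm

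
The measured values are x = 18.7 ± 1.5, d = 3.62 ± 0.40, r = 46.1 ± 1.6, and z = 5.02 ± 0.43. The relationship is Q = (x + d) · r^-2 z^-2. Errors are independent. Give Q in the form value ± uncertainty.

Let u = x + d = 22.3. δu = √(δx² + δd²) = √(2.25 + 0.160) = 1.55, so δu/u = 0.0696.
Q is then a monomial in u, r, z:
δQ/Q = √((δu/u)² + (-2·δr/r)² + (-2·δz/z)²) = √(0.00484 + 0.00482 + 0.0293) = 0.197
Q = 0.000417, so δQ = 0.197 × 0.000417 = 8.23e-05.

(4.17 ± 0.823) × 10^-4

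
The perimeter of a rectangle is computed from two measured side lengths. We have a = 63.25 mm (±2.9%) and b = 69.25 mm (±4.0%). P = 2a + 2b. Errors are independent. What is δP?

Each term contributes (cᵢ δxᵢ)² to (δP)²:
  (2·δa)² = 13.5;  (2·δb)² = 30.7
δP = √(44.1) = 6.64 mm

6.64 mm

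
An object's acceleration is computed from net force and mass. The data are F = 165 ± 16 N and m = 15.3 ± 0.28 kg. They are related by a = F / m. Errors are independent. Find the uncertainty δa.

1.06 m/s^2

Since a is a product/quotient, work with relative uncertainties:
  (1·δF/F)² = (1×0.0970)² = 0.00940;  (-1·δm/m)² = (-1×0.0183)² = 0.000335
δa/a = √(0.00974) = 0.0987
a = 10.8 m/s^2, so δa = 0.0987 × 10.8 = 1.06 m/s^2.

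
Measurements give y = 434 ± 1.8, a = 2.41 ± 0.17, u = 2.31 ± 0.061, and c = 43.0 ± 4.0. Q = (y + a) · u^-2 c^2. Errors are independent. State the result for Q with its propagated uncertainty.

(1.51 ± 0.293) × 10^5

Let w = y + a = 436. δw = √(δy² + δa²) = √(3.24 + 0.0289) = 1.81, so δw/w = 0.00414.
Q is then a monomial in w, u, c:
δQ/Q = √((δw/w)² + (-2·δu/u)² + (2·δc/c)²) = √(1.72e-05 + 0.00279 + 0.0346) = 0.193
Q = 1.51e+05, so δQ = 0.193 × 1.51e+05 = 29300.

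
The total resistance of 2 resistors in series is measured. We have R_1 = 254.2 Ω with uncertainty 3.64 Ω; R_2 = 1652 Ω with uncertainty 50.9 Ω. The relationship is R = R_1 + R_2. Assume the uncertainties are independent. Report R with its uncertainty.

1906 ± 51.0 Ω

Each term contributes (cᵢ δxᵢ)² to (δR)²:
  (δR_1)² = 13.2;  (δR_2)² = 2590
δR = √(2600) = 51.0 Ω
R = 1906 Ω.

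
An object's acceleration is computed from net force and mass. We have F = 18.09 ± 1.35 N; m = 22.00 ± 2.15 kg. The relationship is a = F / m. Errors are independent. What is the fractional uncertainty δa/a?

0.123

Relative error in a monomial: (δa/a)² = Σ (nᵢ · δxᵢ/xᵢ)².
  (1·δF/F)² = (1×0.0746)² = 0.00557;  (-1·δm/m)² = (-1×0.0977)² = 0.00955
δa/a = √(0.0151) = 0.123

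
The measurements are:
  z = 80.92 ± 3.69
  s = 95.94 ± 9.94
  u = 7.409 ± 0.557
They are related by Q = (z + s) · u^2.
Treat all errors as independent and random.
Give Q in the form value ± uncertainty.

9708 ± 1570

Let w = z + s = 176.9. δw = √(δz² + δs²) = √(13.6 + 98.8) = 10.6, so δw/w = 0.0600.
Q is then a monomial in w, u:
δQ/Q = √((δw/w)² + (2·δu/u)²) = √(0.00359 + 0.0226) = 0.162
Q = 9708, so δQ = 0.162 × 9708 = 1570.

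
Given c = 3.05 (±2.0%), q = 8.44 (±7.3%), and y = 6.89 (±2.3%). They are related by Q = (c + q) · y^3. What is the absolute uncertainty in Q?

Let u = c + q = 11.5. δu = √(δc² + δq²) = √(0.00372 + 0.380) = 0.619, so δu/u = 0.0539.
Q is then a monomial in u, y:
δQ/Q = √((δu/u)² + (3·δy/y)²) = √(0.00290 + 0.00476) = 0.0875
Q = 3760, so δQ = 0.0875 × 3760 = 329.

329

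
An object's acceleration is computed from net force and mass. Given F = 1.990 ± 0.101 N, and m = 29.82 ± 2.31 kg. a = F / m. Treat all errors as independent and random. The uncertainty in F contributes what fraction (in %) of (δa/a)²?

(δa/a)² = (1·δF/F)² + (-1·δm/m)²
  F term: (1×0.0508)² = 0.00258
  m term: (-1×0.0775)² = 0.00600
Total = 0.00858. Share from F = 0.00258/0.00858 = 0.300.

30.0%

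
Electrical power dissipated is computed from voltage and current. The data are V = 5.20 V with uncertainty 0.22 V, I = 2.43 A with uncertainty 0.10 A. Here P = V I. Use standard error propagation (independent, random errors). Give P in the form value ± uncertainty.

12.6 ± 0.746 W

P is a product of powers, so relative uncertainties combine in quadrature:
  (1·δV/V)² = (1×0.0423)² = 0.00179;  (1·δI/I)² = (1×0.0412)² = 0.00169
δP/P = √(0.00348) = 0.0590
P = 12.6 W, so δP = 0.0590 × 12.6 = 0.746 W.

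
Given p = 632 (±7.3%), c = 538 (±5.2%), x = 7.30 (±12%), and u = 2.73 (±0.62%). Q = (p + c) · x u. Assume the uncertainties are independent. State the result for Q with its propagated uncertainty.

23300 ± 3000

Let w = p + c = 1170. δw = √(δp² + δc²) = √(2130 + 783) = 54.0, so δw/w = 0.0461.
Q is then a monomial in w, x, u:
δQ/Q = √((δw/w)² + (1·δx/x)² + (1·δu/u)²) = √(0.00213 + 0.0144 + 3.84e-05) = 0.129
Q = 23300, so δQ = 0.129 × 23300 = 3000.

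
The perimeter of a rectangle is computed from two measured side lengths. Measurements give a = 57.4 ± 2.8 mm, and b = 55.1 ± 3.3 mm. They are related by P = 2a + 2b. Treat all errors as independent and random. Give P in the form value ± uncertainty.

225 ± 8.66 mm

P is a linear combination, so absolute uncertainties add in quadrature:
  (2·δa)² = 31.4;  (2·δb)² = 43.6
δP = √(74.9) = 8.66 mm
P = 225 mm.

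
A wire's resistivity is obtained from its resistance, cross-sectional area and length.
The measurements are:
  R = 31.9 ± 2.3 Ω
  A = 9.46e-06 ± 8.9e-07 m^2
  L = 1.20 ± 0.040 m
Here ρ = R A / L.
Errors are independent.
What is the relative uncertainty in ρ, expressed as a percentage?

Relative error in a monomial: (δρ/ρ)² = Σ (nᵢ · δxᵢ/xᵢ)².
  (1·δR/R)² = (1×0.0721)² = 0.00520;  (1·δA/A)² = (1×0.0941)² = 0.00885;  (-1·δL/L)² = (-1×0.0333)² = 0.00111
δρ/ρ = √(0.0152) = 0.123

12.3%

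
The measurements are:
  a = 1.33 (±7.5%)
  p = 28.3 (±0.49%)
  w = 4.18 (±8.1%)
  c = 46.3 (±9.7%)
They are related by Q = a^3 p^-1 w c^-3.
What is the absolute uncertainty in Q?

Each factor contributes (exponent × relative error)² to (δQ/Q)²:
  (3·δa/a)² = (3×0.0750)² = 0.0506;  (-1·δp/p)² = (-1×0.00490)² = 2.4e-05;  (1·δw/w)² = (1×0.0810)² = 0.00656;  (-3·δc/c)² = (-3×0.0970)² = 0.0847
δQ/Q = √(0.142) = 0.377
Q = 3.5e-06, so δQ = 0.377 × 3.5e-06 = 1.32e-06.

1.32e-06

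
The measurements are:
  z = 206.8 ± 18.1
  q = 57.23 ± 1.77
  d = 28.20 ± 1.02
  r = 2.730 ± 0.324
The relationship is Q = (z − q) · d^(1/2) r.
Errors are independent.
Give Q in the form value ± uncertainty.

Let u = z − q = 149.6. δu = √(δz² + δq²) = √(328 + 3.13) = 18.2, so δu/u = 0.122.
Q is then a monomial in u, d, r:
δQ/Q = √((δu/u)² + (½·δd/d)² + (1·δr/r)²) = √(0.0148 + 0.000327 + 0.0141) = 0.171
Q = 2168, so δQ = 0.171 × 2168 = 371.

2168 ± 371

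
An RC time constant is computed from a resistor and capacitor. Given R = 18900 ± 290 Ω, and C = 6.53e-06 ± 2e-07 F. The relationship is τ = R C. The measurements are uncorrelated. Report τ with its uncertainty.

0.123 ± 0.00423 s

τ is a product of powers, so relative uncertainties combine in quadrature:
  (1·δR/R)² = (1×0.0153)² = 0.000235;  (1·δC/C)² = (1×0.0306)² = 0.000938
δτ/τ = √(0.00117) = 0.0343
τ = 0.123 s, so δτ = 0.0343 × 0.123 = 0.00423 s.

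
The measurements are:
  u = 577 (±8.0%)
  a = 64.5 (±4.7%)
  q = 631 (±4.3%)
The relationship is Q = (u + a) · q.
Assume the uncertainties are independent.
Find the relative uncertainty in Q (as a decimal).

Let w = u + a = 642. δw = √(δu² + δa²) = √(2130 + 9.19) = 46.3, so δw/w = 0.0721.
Q is then a monomial in w, q:
δQ/Q = √((δw/w)² + (1·δq/q)²) = √(0.00520 + 0.00185) = 0.0840

0.0840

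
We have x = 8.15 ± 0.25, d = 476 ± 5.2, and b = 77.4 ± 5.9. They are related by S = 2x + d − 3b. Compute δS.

18.5

For a sum/difference, combine absolute errors in quadrature:
  (2·δx)² = 0.250;  (δd)² = 27.0;  (3·δb)² = 313
δS = √(341) = 18.5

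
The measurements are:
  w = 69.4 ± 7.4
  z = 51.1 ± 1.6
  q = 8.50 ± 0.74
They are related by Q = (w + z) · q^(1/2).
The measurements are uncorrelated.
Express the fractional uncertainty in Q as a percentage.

Let u = w + z = 120. δu = √(δw² + δz²) = √(54.8 + 2.56) = 7.57, so δu/u = 0.0628.
Q is then a monomial in u, q:
δQ/Q = √((δu/u)² + (½·δq/q)²) = √(0.00395 + 0.00189) = 0.0764

7.64%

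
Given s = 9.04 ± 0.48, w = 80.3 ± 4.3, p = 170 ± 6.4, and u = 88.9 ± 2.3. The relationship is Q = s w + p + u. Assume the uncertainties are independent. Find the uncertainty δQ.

55.2

Let h = s·w = 726. δh/h = √((1·δs/s)² + (1·δw/w)²) = √(0.00282 + 0.00287) = 0.0754, so δh = 54.7.
Q = h + p + u: δQ = √(δh² + δp² + δu²) = √(3000 + 41.0 + 5.29) = 55.2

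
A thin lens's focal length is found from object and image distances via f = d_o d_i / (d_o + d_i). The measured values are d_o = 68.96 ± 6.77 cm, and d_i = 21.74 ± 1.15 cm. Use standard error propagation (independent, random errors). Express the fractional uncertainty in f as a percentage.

4.66%

∂f/∂d_o = (d_i/(d_o+d_i))² = 0.0575;  ∂f/∂d_i = (d_o/(d_o+d_i))² = 0.578
δf = √((∂f/∂d_o · δd_o)² + (∂f/∂d_i · δd_i)²) = √(0.151 + 0.442) = 0.770 cm
f = 16.53 cm, so δf/f = 0.770/16.53 = 0.0466.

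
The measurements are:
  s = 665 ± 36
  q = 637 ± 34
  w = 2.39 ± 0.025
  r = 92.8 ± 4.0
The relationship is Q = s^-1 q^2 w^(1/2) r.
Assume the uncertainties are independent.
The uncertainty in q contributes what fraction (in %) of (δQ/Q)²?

(δQ/Q)² = (-1·δs/s)² + (2·δq/q)² + (½·δw/w)² + (1·δr/r)²
  s term: (-1×0.0541)² = 0.00293
  q term: (2×0.0534)² = 0.0114
  w term: (0.5×0.0105)² = 2.74e-05
  r term: (1×0.0431)² = 0.00186
Total = 0.0162. Share from q = 0.0114/0.0162 = 0.703.

70.3%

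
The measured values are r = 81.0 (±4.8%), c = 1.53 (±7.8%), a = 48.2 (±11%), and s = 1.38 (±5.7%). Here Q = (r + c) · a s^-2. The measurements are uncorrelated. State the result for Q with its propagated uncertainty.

2090 ± 345

Let u = r + c = 82.5. δu = √(δr² + δc²) = √(15.1 + 0.0142) = 3.89, so δu/u = 0.0471.
Q is then a monomial in u, a, s:
δQ/Q = √((δu/u)² + (1·δa/a)² + (-2·δs/s)²) = √(0.00222 + 0.0121 + 0.0130) = 0.165
Q = 2090, so δQ = 0.165 × 2090 = 345.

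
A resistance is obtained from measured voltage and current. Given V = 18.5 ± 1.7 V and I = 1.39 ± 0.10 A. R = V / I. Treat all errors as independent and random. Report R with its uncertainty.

R is a product of powers, so relative uncertainties combine in quadrature:
  (1·δV/V)² = (1×0.0919)² = 0.00844;  (-1·δI/I)² = (-1×0.0719)² = 0.00518
δR/R = √(0.0136) = 0.117
R = 13.3 Ω, so δR = 0.117 × 13.3 = 1.55 Ω.

13.3 ± 1.55 Ω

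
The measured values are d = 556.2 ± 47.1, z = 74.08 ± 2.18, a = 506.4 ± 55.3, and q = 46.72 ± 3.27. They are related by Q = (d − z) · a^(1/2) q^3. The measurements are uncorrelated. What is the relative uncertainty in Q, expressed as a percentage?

23.8%

Let u = d − z = 482.1. δu = √(δd² + δz²) = √(2220 + 4.75) = 47.2, so δu/u = 0.0978.
Q is then a monomial in u, a, q:
δQ/Q = √((δu/u)² + (½·δa/a)² + (3·δq/q)²) = √(0.00956 + 0.00298 + 0.0441) = 0.238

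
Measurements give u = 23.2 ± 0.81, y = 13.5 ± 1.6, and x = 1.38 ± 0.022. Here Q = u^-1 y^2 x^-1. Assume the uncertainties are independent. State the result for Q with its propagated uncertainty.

For a monomial Q ∝ u^-1, y^2, x^-1, fractional errors add in quadrature:
  (-1·δu/u)² = (-1×0.0349)² = 0.00122;  (2·δy/y)² = (2×0.119)² = 0.0562;  (-1·δx/x)² = (-1×0.0159)² = 0.000254
δQ/Q = √(0.0577) = 0.240
Q = 5.69, so δQ = 0.240 × 5.69 = 1.37.

5.69 ± 1.37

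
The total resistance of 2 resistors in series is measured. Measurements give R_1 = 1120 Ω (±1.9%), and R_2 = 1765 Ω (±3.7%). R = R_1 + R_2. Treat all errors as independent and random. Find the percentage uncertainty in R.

R is a linear combination, so absolute uncertainties add in quadrature:
  (δR_1)² = 453;  (δR_2)² = 4260
δR = √(4720) = 68.7 Ω
R = 2885 Ω, so δR/R = 68.7/2885 = 0.0238.

2.38%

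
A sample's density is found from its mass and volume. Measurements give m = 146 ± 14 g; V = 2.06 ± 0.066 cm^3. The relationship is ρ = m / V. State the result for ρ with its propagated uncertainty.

70.9 ± 7.17 g/cm^3

Products/powers → add relative errors in quadrature, weighted by exponent:
  (1·δm/m)² = (1×0.0959)² = 0.00919;  (-1·δV/V)² = (-1×0.0320)² = 0.00103
δρ/ρ = √(0.0102) = 0.101
ρ = 70.9 g/cm^3, so δρ = 0.101 × 70.9 = 7.17 g/cm^3.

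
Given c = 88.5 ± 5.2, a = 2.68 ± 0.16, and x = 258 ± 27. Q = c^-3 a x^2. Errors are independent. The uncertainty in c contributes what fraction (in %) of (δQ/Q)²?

(δQ/Q)² = (-3·δc/c)² + (1·δa/a)² + (2·δx/x)²
  c term: (-3×0.0588)² = 0.0311
  a term: (1×0.0597)² = 0.00356
  x term: (2×0.105)² = 0.0438
Total = 0.0784. Share from c = 0.0311/0.0784 = 0.396.

39.6%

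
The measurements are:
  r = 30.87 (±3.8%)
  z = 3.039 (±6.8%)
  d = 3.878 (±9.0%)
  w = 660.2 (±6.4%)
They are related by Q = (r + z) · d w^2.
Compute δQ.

Let u = r + z = 33.91. δu = √(δr² + δz²) = √(1.38 + 0.0427) = 1.19, so δu/u = 0.0351.
Q is then a monomial in u, d, w:
δQ/Q = √((δu/u)² + (1·δd/d)² + (2·δw/w)²) = √(0.00123 + 0.00810 + 0.0164) = 0.160
Q = 5.732e+07, so δQ = 0.160 × 5.732e+07 = 9.19e+06.

9.19e+06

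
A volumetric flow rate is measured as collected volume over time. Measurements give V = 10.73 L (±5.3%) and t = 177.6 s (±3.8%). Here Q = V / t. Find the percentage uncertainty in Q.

Since Q is a product/quotient, work with relative uncertainties:
  (1·δV/V)² = (1×0.0530)² = 0.00281;  (-1·δt/t)² = (-1×0.0380)² = 0.00144
δQ/Q = √(0.00425) = 0.0652

6.52%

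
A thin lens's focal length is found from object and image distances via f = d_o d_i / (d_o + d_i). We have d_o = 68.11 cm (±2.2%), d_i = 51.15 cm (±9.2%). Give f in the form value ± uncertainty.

29.21 ± 1.56 cm

∂f/∂d_o = (d_i/(d_o+d_i))² = 0.184;  ∂f/∂d_i = (d_o/(d_o+d_i))² = 0.326
δf = √((∂f/∂d_o · δd_o)² + (∂f/∂d_i · δd_i)²) = √(0.0760 + 2.36) = 1.56 cm
f = 29.21 cm.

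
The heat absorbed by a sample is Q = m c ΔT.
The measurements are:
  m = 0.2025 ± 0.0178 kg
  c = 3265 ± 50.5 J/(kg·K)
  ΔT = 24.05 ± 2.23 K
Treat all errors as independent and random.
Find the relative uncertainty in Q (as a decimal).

0.129

Relative error in a monomial: (δQ/Q)² = Σ (nᵢ · δxᵢ/xᵢ)².
  (1·δm/m)² = (1×0.0879)² = 0.00773;  (1·δc/c)² = (1×0.0155)² = 0.000239;  (1·δΔT/ΔT)² = (1×0.0927)² = 0.00860
δQ/Q = √(0.0166) = 0.129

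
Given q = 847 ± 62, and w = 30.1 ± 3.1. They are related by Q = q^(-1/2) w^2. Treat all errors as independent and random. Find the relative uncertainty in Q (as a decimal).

For a monomial Q ∝ q^(-1/2), w^2, fractional errors add in quadrature:
  (−½·δq/q)² = (-0.5×0.0732)² = 0.00134;  (2·δw/w)² = (2×0.103)² = 0.0424
δQ/Q = √(0.0438) = 0.209

0.209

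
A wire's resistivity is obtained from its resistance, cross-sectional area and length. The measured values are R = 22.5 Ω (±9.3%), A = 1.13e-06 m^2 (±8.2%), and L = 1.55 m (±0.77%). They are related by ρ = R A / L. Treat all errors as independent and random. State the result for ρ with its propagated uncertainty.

For a monomial ρ ∝ R, A, L^-1, fractional errors add in quadrature:
  (1·δR/R)² = (1×0.0930)² = 0.00865;  (1·δA/A)² = (1×0.0820)² = 0.00672;  (-1·δL/L)² = (-1×0.00770)² = 5.93e-05
δρ/ρ = √(0.0154) = 0.124
ρ = 1.64e-05 Ω·m, so δρ = 0.124 × 1.64e-05 = 2.04e-06 Ω·m.

(1.64 ± 0.204) × 10^-5 Ω·m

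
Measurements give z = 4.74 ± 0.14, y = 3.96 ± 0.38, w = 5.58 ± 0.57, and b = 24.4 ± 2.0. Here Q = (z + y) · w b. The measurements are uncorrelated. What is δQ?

165

Let u = z + y = 8.70. δu = √(δz² + δy²) = √(0.0196 + 0.144) = 0.405, so δu/u = 0.0465.
Q is then a monomial in u, w, b:
δQ/Q = √((δu/u)² + (1·δw/w)² + (1·δb/b)²) = √(0.00217 + 0.0104 + 0.00672) = 0.139
Q = 1180, so δQ = 0.139 × 1180 = 165.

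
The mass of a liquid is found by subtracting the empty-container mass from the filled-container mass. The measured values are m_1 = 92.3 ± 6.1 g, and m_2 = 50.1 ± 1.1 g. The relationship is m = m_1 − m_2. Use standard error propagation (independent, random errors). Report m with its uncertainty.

42.2 ± 6.20 g

m is a linear combination, so absolute uncertainties add in quadrature:
  (δm_1)² = 37.2;  (δm_2)² = 1.21
δm = √(38.4) = 6.20 g
m = 42.2 g.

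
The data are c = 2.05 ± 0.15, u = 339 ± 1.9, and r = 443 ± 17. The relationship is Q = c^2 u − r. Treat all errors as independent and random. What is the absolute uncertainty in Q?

209

Let p = c^2·u = 1420. δp/p = √((2·δc/c)² + (1·δu/u)²) = √(0.0214 + 3.14e-05) = 0.146, so δp = 209.
Q = p − r: δQ = √(δp² + δr²) = √(43500 + 289) = 209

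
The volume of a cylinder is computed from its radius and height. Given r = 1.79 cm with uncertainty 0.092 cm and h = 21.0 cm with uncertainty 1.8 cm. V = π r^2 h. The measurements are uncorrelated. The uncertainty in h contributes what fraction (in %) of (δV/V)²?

(δV/V)² = (2·δr/r)² + (1·δh/h)²
  r term: (2×0.0514)² = 0.0106
  h term: (1×0.0857)² = 0.00735
Total = 0.0179. Share from h = 0.00735/0.0179 = 0.410.

41.0%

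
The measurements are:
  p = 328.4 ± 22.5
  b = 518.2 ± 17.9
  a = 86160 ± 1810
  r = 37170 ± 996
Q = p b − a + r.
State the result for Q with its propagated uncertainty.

121200 ± 13200

Let w = p·b = 170200. δw/w = √((1·δp/p)² + (1·δb/b)²) = √(0.00469 + 0.00119) = 0.0767, so δw = 13100.
Q = w − a + r: δQ = √(δw² + δa² + δr²) = √(1.7e+08 + 3.28e+06 + 9.92e+05) = 13200
Q = 121200.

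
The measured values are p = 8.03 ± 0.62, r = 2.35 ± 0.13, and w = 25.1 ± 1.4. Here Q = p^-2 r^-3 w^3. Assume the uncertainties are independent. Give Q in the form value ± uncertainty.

18.9 ± 5.32

For a monomial Q ∝ p^-2, r^-3, w^3, fractional errors add in quadrature:
  (-2·δp/p)² = (-2×0.0772)² = 0.0238;  (-3·δr/r)² = (-3×0.0553)² = 0.0275;  (3·δw/w)² = (3×0.0558)² = 0.0280
δQ/Q = √(0.0794) = 0.282
Q = 18.9, so δQ = 0.282 × 18.9 = 5.32.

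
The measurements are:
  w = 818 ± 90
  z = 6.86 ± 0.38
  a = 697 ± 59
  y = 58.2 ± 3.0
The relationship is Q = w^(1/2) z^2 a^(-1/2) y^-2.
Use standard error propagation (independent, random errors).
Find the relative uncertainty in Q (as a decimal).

Relative error in a monomial: (δQ/Q)² = Σ (nᵢ · δxᵢ/xᵢ)².
  (½·δw/w)² = (0.5×0.110)² = 0.00303;  (2·δz/z)² = (2×0.0554)² = 0.0123;  (−½·δa/a)² = (-0.5×0.0846)² = 0.00179;  (-2·δy/y)² = (-2×0.0515)² = 0.0106
δQ/Q = √(0.0277) = 0.166

0.166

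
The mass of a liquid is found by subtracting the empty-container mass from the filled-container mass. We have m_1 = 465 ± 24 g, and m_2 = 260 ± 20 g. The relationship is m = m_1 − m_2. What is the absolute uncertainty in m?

m is a linear combination, so absolute uncertainties add in quadrature:
  (δm_1)² = 576;  (δm_2)² = 400
δm = √(976) = 31.2 g

31.2 g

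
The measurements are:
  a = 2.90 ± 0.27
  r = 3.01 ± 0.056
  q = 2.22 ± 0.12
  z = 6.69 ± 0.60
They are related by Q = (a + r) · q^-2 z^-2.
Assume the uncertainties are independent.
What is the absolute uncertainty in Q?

Let u = a + r = 5.91. δu = √(δa² + δr²) = √(0.0729 + 0.00314) = 0.276, so δu/u = 0.0467.
Q is then a monomial in u, q, z:
δQ/Q = √((δu/u)² + (-2·δq/q)² + (-2·δz/z)²) = √(0.00218 + 0.0117 + 0.0322) = 0.215
Q = 0.0268, so δQ = 0.215 × 0.0268 = 0.00575.

0.00575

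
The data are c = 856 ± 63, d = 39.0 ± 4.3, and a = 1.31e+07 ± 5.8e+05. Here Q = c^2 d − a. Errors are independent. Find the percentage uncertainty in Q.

34.2%

Let p = c^2·d = 2.86e+07. δp/p = √((2·δc/c)² + (1·δd/d)²) = √(0.0217 + 0.0122) = 0.184, so δp = 5.26e+06.
Q = p − a: δQ = √(δp² + δa²) = √(2.76e+13 + 3.36e+11) = 5.29e+06
Q = 1.55e+07, so δQ/Q = 5.29e+06/1.55e+07 = 0.342.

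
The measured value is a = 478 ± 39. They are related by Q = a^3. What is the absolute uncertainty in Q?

2.67e+07

Each factor contributes (exponent × relative error)² to (δQ/Q)²:
  (3·δa/a)² = (3×0.0816)² = 0.0599
δQ/Q = √(0.0599) = 0.245
Q = 1.09e+08, so δQ = 0.245 × 1.09e+08 = 2.67e+07.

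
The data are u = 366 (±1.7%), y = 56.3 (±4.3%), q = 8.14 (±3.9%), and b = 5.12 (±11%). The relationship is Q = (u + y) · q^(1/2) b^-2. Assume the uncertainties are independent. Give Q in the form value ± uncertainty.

Let w = u + y = 422. δw = √(δu² + δy²) = √(38.7 + 5.86) = 6.68, so δw/w = 0.0158.
Q is then a monomial in w, q, b:
δQ/Q = √((δw/w)² + (½·δq/q)² + (-2·δb/b)²) = √(0.000250 + 0.000380 + 0.0484) = 0.221
Q = 46.0, so δQ = 0.221 × 46.0 = 10.2.

46.0 ± 10.2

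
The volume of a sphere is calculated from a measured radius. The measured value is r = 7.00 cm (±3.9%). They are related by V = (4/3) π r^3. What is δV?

168 cm^3

V ∝ r^3, so δV/V = |3| · δr/r = 3 × 0.0390 = 0.117.
V = 1440 cm^3, so δV = 0.117 × 1440 = 168 cm^3.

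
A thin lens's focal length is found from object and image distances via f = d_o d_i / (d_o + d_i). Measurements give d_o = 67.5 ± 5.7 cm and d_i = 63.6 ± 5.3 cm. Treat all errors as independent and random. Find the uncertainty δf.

1.94 cm

∂f/∂d_o = (d_i/(d_o+d_i))² = 0.235;  ∂f/∂d_i = (d_o/(d_o+d_i))² = 0.265
δf = √((∂f/∂d_o · δd_o)² + (∂f/∂d_i · δd_i)²) = √(1.80 + 1.97) = 1.94 cm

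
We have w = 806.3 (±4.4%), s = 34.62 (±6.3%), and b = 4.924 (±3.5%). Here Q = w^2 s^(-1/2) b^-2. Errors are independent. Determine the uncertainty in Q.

532

Since Q is a product/quotient, work with relative uncertainties:
  (2·δw/w)² = (2×0.0440)² = 0.00774;  (−½·δs/s)² = (-0.5×0.0630)² = 0.000992;  (-2·δb/b)² = (-2×0.0350)² = 0.00490
δQ/Q = √(0.0136) = 0.117
Q = 4557, so δQ = 0.117 × 4557 = 532.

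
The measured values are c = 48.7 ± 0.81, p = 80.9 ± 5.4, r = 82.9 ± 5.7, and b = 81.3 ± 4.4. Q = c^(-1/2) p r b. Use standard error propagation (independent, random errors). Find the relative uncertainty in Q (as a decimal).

Q is a product of powers, so relative uncertainties combine in quadrature:
  (−½·δc/c)² = (-0.5×0.0166)² = 6.92e-05;  (1·δp/p)² = (1×0.0667)² = 0.00446;  (1·δr/r)² = (1×0.0688)² = 0.00473;  (1·δb/b)² = (1×0.0541)² = 0.00293
δQ/Q = √(0.0122) = 0.110

0.110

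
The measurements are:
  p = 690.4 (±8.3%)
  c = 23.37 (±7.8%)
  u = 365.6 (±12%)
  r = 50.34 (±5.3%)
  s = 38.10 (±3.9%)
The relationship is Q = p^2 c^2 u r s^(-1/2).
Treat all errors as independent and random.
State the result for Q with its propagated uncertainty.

(7.762 ± 2.05) × 10^11

Each factor contributes (exponent × relative error)² to (δQ/Q)²:
  (2·δp/p)² = (2×0.0830)² = 0.0276;  (2·δc/c)² = (2×0.0780)² = 0.0243;  (1·δu/u)² = (1×0.120)² = 0.0144;  (1·δr/r)² = (1×0.0530)² = 0.00281;  (−½·δs/s)² = (-0.5×0.0390)² = 0.000380
δQ/Q = √(0.0695) = 0.264
Q = 7.762e+11, so δQ = 0.264 × 7.762e+11 = 2.05e+11.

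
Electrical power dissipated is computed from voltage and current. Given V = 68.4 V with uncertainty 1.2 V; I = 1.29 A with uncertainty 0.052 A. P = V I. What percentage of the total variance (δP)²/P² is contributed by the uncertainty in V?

15.9%

(δP/P)² = (1·δV/V)² + (1·δI/I)²
  V term: (1×0.0175)² = 0.000308
  I term: (1×0.0403)² = 0.00162
Total = 0.00193. Share from V = 0.000308/0.00193 = 0.159.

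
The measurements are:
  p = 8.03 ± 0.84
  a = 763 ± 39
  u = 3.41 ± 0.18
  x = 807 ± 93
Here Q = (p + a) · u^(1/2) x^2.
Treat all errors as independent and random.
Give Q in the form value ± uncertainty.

Let w = p + a = 771. δw = √(δp² + δa²) = √(0.706 + 1520) = 39.0, so δw/w = 0.0506.
Q is then a monomial in w, u, x:
δQ/Q = √((δw/w)² + (½·δu/u)² + (2·δx/x)²) = √(0.00256 + 0.000697 + 0.0531) = 0.237
Q = 9.27e+08, so δQ = 0.237 × 9.27e+08 = 2.2e+08.

(9.27 ± 2.20) × 10^8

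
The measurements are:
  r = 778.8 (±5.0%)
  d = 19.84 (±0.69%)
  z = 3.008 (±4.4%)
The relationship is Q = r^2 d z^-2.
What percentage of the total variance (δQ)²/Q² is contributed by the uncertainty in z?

43.5%

(δQ/Q)² = (2·δr/r)² + (1·δd/d)² + (-2·δz/z)²
  r term: (2×0.0500)² = 0.0100
  d term: (1×0.00690)² = 4.76e-05
  z term: (-2×0.0440)² = 0.00774
Total = 0.0178. Share from z = 0.00774/0.0178 = 0.435.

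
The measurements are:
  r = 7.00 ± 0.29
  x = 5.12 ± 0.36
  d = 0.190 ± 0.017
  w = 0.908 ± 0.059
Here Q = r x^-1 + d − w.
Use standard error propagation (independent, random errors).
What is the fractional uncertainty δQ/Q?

Let p = r·x^-1 = 1.37. δp/p = √((1·δr/r)² + (-1·δx/x)²) = √(0.00172 + 0.00494) = 0.0816, so δp = 0.112.
Q = p + d − w: δQ = √(δp² + δd² + δw²) = √(0.0124 + 0.000289 + 0.00348) = 0.127
Q = 0.649, so δQ/Q = 0.127/0.649 = 0.196.

0.196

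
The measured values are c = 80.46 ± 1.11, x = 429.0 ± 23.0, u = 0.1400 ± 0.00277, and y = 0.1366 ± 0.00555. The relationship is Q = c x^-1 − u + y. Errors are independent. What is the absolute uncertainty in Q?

0.0121

Let p = c·x^-1 = 0.1876. δp/p = √((1·δc/c)² + (-1·δx/x)²) = √(0.000190 + 0.00287) = 0.0554, so δp = 0.0104.
Q = p − u + y: δQ = √(δp² + δu² + δy²) = √(0.000108 + 7.67e-06 + 3.08e-05) = 0.0121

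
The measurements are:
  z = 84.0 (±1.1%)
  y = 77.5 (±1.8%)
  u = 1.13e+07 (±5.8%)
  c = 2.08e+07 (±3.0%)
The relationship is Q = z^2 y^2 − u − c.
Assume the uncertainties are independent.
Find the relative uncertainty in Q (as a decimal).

0.195

Let p = z^2·y^2 = 4.24e+07. δp/p = √((2·δz/z)² + (2·δy/y)²) = √(0.000484 + 0.00130) = 0.0422, so δp = 1.79e+06.
Q = p − u − c: δQ = √(δp² + δu² + δc²) = √(3.2e+12 + 4.3e+11 + 3.89e+11) = 2e+06
Q = 1.03e+07, so δQ/Q = 2e+06/1.03e+07 = 0.195.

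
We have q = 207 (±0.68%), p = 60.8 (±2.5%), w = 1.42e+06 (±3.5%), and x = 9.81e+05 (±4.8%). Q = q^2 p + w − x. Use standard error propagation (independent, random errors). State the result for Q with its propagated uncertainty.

(3.04 ± 0.101) × 10^6

Let h = q^2·p = 2.61e+06. δh/h = √((2·δq/q)² + (1·δp/p)²) = √(0.000185 + 0.000625) = 0.0285, so δh = 74100.
Q = h + w − x: δQ = √(δh² + δw² + δx²) = √(5.5e+09 + 2.47e+09 + 2.22e+09) = 1.01e+05
Q = 3.04e+06.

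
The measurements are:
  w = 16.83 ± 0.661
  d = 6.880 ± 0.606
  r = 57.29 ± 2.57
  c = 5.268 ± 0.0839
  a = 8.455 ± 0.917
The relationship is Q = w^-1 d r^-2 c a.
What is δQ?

Since Q is a product/quotient, work with relative uncertainties:
  (-1·δw/w)² = (-1×0.0393)² = 0.00154;  (1·δd/d)² = (1×0.0881)² = 0.00776;  (-2·δr/r)² = (-2×0.0449)² = 0.00805;  (1·δc/c)² = (1×0.0159)² = 0.000254;  (1·δa/a)² = (1×0.108)² = 0.0118
δQ/Q = √(0.0294) = 0.171
Q = 0.005548, so δQ = 0.171 × 0.005548 = 0.000951.

0.000951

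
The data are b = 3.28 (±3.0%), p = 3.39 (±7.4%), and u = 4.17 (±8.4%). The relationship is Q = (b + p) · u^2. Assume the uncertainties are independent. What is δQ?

Let w = b + p = 6.67. δw = √(δb² + δp²) = √(0.00968 + 0.0629) = 0.269, so δw/w = 0.0404.
Q is then a monomial in w, u:
δQ/Q = √((δw/w)² + (2·δu/u)²) = √(0.00163 + 0.0282) = 0.173
Q = 116, so δQ = 0.173 × 116 = 20.0.

20.0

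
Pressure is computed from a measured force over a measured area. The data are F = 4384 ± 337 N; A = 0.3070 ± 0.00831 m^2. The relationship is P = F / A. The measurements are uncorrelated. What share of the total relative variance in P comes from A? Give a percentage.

11.0%

(δP/P)² = (1·δF/F)² + (-1·δA/A)²
  F term: (1×0.0769)² = 0.00591
  A term: (-1×0.0271)² = 0.000733
Total = 0.00664. Share from A = 0.000733/0.00664 = 0.110.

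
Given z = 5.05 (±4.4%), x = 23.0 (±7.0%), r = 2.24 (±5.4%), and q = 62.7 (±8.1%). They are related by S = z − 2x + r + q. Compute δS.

6.02

For a sum/difference, combine absolute errors in quadrature:
  (δz)² = 0.0494;  (2·δx)² = 10.4;  (δr)² = 0.0146;  (δq)² = 25.8
δS = √(36.2) = 6.02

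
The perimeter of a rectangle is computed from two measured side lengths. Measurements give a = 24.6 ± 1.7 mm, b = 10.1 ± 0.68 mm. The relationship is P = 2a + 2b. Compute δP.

P is a linear combination, so absolute uncertainties add in quadrature:
  (2·δa)² = 11.6;  (2·δb)² = 1.85
δP = √(13.4) = 3.66 mm

3.66 mm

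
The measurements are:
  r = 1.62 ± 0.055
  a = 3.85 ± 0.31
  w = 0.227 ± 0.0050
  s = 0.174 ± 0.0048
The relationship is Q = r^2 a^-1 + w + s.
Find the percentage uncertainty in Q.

6.66%

Let p = r^2·a^-1 = 0.682. δp/p = √((2·δr/r)² + (-1·δa/a)²) = √(0.00461 + 0.00648) = 0.105, so δp = 0.0718.
Q = p + w + s: δQ = √(δp² + δw² + δs²) = √(0.00515 + 2.5e-05 + 2.3e-05) = 0.0721
Q = 1.08, so δQ/Q = 0.0721/1.08 = 0.0666.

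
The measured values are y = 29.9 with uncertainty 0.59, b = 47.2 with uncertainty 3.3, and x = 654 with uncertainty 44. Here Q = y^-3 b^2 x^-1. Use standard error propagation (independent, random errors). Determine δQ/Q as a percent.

16.6%

Since Q is a product/quotient, work with relative uncertainties:
  (-3·δy/y)² = (-3×0.0197)² = 0.00350;  (2·δb/b)² = (2×0.0699)² = 0.0196;  (-1·δx/x)² = (-1×0.0673)² = 0.00453
δQ/Q = √(0.0276) = 0.166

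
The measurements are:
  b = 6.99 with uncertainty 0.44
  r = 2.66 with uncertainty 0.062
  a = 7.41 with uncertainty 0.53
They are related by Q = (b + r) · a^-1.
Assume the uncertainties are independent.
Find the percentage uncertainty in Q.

8.51%

Let u = b + r = 9.65. δu = √(δb² + δr²) = √(0.194 + 0.00384) = 0.444, so δu/u = 0.0460.
Q is then a monomial in u, a:
δQ/Q = √((δu/u)² + (-1·δa/a)²) = √(0.00212 + 0.00512) = 0.0851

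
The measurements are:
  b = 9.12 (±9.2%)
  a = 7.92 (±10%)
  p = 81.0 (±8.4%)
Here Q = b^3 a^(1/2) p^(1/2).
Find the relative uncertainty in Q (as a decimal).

For a monomial Q ∝ b^3, a^(1/2), p^(1/2), fractional errors add in quadrature:
  (3·δb/b)² = (3×0.0920)² = 0.0762;  (½·δa/a)² = (0.5×0.100)² = 0.00250;  (½·δp/p)² = (0.5×0.0840)² = 0.00176
δQ/Q = √(0.0804) = 0.284

0.284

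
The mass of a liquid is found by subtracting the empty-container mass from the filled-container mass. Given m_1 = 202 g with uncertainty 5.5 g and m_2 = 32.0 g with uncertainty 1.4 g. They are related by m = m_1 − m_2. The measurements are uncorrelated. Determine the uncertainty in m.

5.68 g

For a sum/difference, combine absolute errors in quadrature:
  (δm_1)² = 30.2;  (δm_2)² = 1.96
δm = √(32.2) = 5.68 g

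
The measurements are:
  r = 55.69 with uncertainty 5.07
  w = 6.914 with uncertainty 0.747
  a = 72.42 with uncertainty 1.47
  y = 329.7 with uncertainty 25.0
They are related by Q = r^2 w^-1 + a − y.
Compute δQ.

98.2

Let p = r^2·w^-1 = 448.6. δp/p = √((2·δr/r)² + (-1·δw/w)²) = √(0.0332 + 0.0117) = 0.212, so δp = 95.0.
Q = p + a − y: δQ = √(δp² + δa² + δy²) = √(9020 + 2.16 + 625) = 98.2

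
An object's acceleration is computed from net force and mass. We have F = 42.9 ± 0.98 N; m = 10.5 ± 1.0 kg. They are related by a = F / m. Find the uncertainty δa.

0.400 m/s^2

a is a product of powers, so relative uncertainties combine in quadrature:
  (1·δF/F)² = (1×0.0228)² = 0.000522;  (-1·δm/m)² = (-1×0.0952)² = 0.00907
δa/a = √(0.00959) = 0.0979
a = 4.09 m/s^2, so δa = 0.0979 × 4.09 = 0.400 m/s^2.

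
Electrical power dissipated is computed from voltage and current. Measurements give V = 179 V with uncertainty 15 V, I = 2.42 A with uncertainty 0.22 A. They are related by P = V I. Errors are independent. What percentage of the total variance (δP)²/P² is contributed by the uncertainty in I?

54.1%

(δP/P)² = (1·δV/V)² + (1·δI/I)²
  V term: (1×0.0838)² = 0.00702
  I term: (1×0.0909)² = 0.00826
Total = 0.0153. Share from I = 0.00826/0.0153 = 0.541.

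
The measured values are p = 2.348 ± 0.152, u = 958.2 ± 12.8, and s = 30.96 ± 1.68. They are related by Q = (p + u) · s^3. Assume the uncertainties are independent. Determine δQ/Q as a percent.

16.3%

Let w = p + u = 960.5. δw = √(δp² + δu²) = √(0.0231 + 164) = 12.8, so δw/w = 0.0133.
Q is then a monomial in w, s:
δQ/Q = √((δw/w)² + (3·δs/s)²) = √(0.000178 + 0.0265) = 0.163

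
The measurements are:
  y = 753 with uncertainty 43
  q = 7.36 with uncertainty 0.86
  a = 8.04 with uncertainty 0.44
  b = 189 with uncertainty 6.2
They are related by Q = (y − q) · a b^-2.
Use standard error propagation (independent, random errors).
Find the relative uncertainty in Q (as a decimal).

Let u = y − q = 746. δu = √(δy² + δq²) = √(1850 + 0.740) = 43.0, so δu/u = 0.0577.
Q is then a monomial in u, a, b:
δQ/Q = √((δu/u)² + (1·δa/a)² + (-2·δb/b)²) = √(0.00333 + 0.00299 + 0.00430) = 0.103

0.103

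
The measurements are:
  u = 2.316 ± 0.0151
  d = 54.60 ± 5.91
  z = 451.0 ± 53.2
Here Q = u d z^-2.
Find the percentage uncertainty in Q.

Products/powers → add relative errors in quadrature, weighted by exponent:
  (1·δu/u)² = (1×0.00652)² = 4.25e-05;  (1·δd/d)² = (1×0.108)² = 0.0117;  (-2·δz/z)² = (-2×0.118)² = 0.0557
δQ/Q = √(0.0674) = 0.260

26.0%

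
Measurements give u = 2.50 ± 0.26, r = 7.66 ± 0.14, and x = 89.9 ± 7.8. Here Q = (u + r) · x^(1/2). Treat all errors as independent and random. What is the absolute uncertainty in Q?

Let w = u + r = 10.2. δw = √(δu² + δr²) = √(0.0676 + 0.0196) = 0.295, so δw/w = 0.0291.
Q is then a monomial in w, x:
δQ/Q = √((δw/w)² + (½·δx/x)²) = √(0.000845 + 0.00188) = 0.0522
Q = 96.3, so δQ = 0.0522 × 96.3 = 5.03.

5.03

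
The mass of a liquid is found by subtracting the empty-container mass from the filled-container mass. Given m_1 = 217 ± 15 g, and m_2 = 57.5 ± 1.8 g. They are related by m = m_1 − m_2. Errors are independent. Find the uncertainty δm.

Each term contributes (cᵢ δxᵢ)² to (δm)²:
  (δm_1)² = 225;  (δm_2)² = 3.24
δm = √(228) = 15.1 g

15.1 g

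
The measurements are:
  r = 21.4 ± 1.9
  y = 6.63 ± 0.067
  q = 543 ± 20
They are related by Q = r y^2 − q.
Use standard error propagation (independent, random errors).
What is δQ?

Let p = r·y^2 = 941. δp/p = √((1·δr/r)² + (2·δy/y)²) = √(0.00788 + 0.000408) = 0.0911, so δp = 85.7.
Q = p − q: δQ = √(δp² + δq²) = √(7340 + 400) = 88.0

88.0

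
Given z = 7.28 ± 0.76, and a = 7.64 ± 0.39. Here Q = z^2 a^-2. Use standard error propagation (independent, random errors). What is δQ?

Each factor contributes (exponent × relative error)² to (δQ/Q)²:
  (2·δz/z)² = (2×0.104)² = 0.0436;  (-2·δa/a)² = (-2×0.0510)² = 0.0104
δQ/Q = √(0.0540) = 0.232
Q = 0.908, so δQ = 0.232 × 0.908 = 0.211.

0.211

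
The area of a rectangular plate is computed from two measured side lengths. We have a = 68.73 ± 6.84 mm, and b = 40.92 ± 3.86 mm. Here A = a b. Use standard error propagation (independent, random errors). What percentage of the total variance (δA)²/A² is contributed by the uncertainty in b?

(δA/A)² = (1·δa/a)² + (1·δb/b)²
  a term: (1×0.0995)² = 0.00990
  b term: (1×0.0943)² = 0.00890
Total = 0.0188. Share from b = 0.00890/0.0188 = 0.473.

47.3%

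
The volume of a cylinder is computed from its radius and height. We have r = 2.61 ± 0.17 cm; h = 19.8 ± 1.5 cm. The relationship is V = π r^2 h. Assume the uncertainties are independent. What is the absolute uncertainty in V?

63.9 cm^3

Since V is a product/quotient, work with relative uncertainties:
  (2·δr/r)² = (2×0.0651)² = 0.0170;  (1·δh/h)² = (1×0.0758)² = 0.00574
δV/V = √(0.0227) = 0.151
V = 424 cm^3, so δV = 0.151 × 424 = 63.9 cm^3.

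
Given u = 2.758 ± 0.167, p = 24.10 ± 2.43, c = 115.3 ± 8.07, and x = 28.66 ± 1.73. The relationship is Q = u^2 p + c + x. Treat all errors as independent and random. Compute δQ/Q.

Let w = u^2·p = 183.3. δw/w = √((2·δu/u)² + (1·δp/p)²) = √(0.0147 + 0.0102) = 0.158, so δw = 28.9.
Q = w + c + x: δQ = √(δw² + δc² + δx²) = √(835 + 65.1 + 2.99) = 30.0
Q = 327.3, so δQ/Q = 30.0/327.3 = 0.0918.

0.0918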